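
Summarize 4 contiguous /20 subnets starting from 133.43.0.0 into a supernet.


Original prefix: /20
Number of subnets: 4 = 2^2
New prefix = 20 - 2 = 18
Supernet: 133.43.0.0/18


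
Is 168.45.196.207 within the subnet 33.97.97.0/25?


Subnet network: 33.97.97.0
Test IP AND mask: 168.45.196.128
No, 168.45.196.207 is not in 33.97.97.0/25


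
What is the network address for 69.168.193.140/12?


IP:   01000101.10101000.11000001.10001100
Mask: 11111111.11110000.00000000.00000000
AND operation:
Net:  01000101.10100000.00000000.00000000
Network: 69.160.0.0/12


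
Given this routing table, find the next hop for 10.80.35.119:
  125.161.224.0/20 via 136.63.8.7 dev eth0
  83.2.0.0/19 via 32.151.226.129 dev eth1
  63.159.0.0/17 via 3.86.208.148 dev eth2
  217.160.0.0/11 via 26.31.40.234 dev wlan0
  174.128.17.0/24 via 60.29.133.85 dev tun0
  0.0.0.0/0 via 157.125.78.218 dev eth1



Longest prefix match for 10.80.35.119:
  /20 125.161.224.0: no
  /19 83.2.0.0: no
  /17 63.159.0.0: no
  /11 217.160.0.0: no
  /24 174.128.17.0: no
  /0 0.0.0.0: MATCH
Selected: next-hop 157.125.78.218 via eth1 (matched /0)


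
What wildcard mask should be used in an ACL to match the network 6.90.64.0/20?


Subnet mask: 255.255.240.0
Wildcard = 255.255.255.255 - subnet mask
255 - 255 = 0
255 - 255 = 0
255 - 240 = 15
255 - 0 = 255
Wildcard: 0.0.15.255


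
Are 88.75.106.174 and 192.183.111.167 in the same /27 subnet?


Mask: 255.255.255.224
88.75.106.174 AND mask = 88.75.106.160
192.183.111.167 AND mask = 192.183.111.160
No, different subnets (88.75.106.160 vs 192.183.111.160)


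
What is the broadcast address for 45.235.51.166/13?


Network: 45.232.0.0/13
Host bits = 19
Set all host bits to 1:
Broadcast: 45.239.255.255


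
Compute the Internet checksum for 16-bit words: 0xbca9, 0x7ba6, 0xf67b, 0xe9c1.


Sum all words (with carry folding):
+ 0xbca9 = 0xbca9
+ 0x7ba6 = 0x3850
+ 0xf67b = 0x2ecc
+ 0xe9c1 = 0x188e
One's complement: ~0x188e
Checksum = 0xe771


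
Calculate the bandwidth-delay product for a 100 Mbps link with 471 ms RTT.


BDP = bandwidth * RTT
= 100 Mbps * 471 ms
= 100 * 1e6 * 471 / 1000 bits
= 47100000 bits
= 5887500 bytes
= 5749.5117 KB
BDP = 47100000 bits (5887500 bytes)


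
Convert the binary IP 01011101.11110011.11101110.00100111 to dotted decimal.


01011101 = 93
11110011 = 243
11101110 = 238
00100111 = 39
IP: 93.243.238.39


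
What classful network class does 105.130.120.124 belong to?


First octet: 105
Binary: 01101001
0xxxxxxx -> Class A (1-126)
Class A, default mask 255.0.0.0 (/8)


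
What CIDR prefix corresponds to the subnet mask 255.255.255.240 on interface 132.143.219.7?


Binary: 11111111.11111111.11111111.11110000
Count leading 1s
Prefix: /28


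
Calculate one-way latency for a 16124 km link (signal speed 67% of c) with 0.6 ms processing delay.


Speed = 0.67 * 3e5 km/s = 201000 km/s
Propagation delay = 16124 / 201000 = 0.0802 s = 80.2189 ms
Processing delay = 0.6 ms
Total one-way latency = 80.8189 ms


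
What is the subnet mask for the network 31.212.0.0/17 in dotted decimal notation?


/17 means 17 network bits, 15 host bits
Binary: 11111111111111111000000000000000
Mask: 255.255.128.0


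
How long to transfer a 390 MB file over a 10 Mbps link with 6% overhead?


Effective throughput = 10 * (1 - 6/100) = 9.4 Mbps
File size in Mb = 390 * 8 = 3120 Mb
Time = 3120 / 9.4
Time = 331.9149 seconds


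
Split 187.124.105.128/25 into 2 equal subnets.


New prefix = 25 + 1 = 26
Each subnet has 64 addresses
  187.124.105.128/26
  187.124.105.192/26
Subnets: 187.124.105.128/26, 187.124.105.192/26


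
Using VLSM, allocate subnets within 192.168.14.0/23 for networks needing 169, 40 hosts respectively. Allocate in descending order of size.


169 hosts -> /24 (254 usable): 192.168.14.0/24
40 hosts -> /26 (62 usable): 192.168.15.0/26
Allocation: 192.168.14.0/24 (169 hosts, 254 usable); 192.168.15.0/26 (40 hosts, 62 usable)


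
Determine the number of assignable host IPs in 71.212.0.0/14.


Host bits = 32 - 14 = 18
Total addresses = 2^18 = 262144
Usable = total - 2 (network and broadcast)
Usable hosts: 262142


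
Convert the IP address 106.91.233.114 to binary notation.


106 = 01101010
91 = 01011011
233 = 11101001
114 = 01110010
Binary: 01101010.01011011.11101001.01110010


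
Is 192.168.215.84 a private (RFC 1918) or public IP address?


RFC 1918 private ranges:
  10.0.0.0/8 (10.0.0.0 - 10.255.255.255)
  172.16.0.0/12 (172.16.0.0 - 172.31.255.255)
  192.168.0.0/16 (192.168.0.0 - 192.168.255.255)
Private (in 192.168.0.0/16)


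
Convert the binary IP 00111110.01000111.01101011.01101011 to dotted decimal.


00111110 = 62
01000111 = 71
01101011 = 107
01101011 = 107
IP: 62.71.107.107


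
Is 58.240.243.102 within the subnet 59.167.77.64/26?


Subnet network: 59.167.77.64
Test IP AND mask: 58.240.243.64
No, 58.240.243.102 is not in 59.167.77.64/26


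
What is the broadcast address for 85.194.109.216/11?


Network: 85.192.0.0/11
Host bits = 21
Set all host bits to 1:
Broadcast: 85.223.255.255


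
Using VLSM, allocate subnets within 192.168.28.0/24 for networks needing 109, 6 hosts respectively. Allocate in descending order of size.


109 hosts -> /25 (126 usable): 192.168.28.0/25
6 hosts -> /29 (6 usable): 192.168.28.128/29
Allocation: 192.168.28.0/25 (109 hosts, 126 usable); 192.168.28.128/29 (6 hosts, 6 usable)


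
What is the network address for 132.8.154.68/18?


IP:   10000100.00001000.10011010.01000100
Mask: 11111111.11111111.11000000.00000000
AND operation:
Net:  10000100.00001000.10000000.00000000
Network: 132.8.128.0/18


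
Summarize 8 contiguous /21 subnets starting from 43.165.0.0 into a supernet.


Original prefix: /21
Number of subnets: 8 = 2^3
New prefix = 21 - 3 = 18
Supernet: 43.165.0.0/18


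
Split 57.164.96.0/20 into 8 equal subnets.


New prefix = 20 + 3 = 23
Each subnet has 512 addresses
  57.164.96.0/23
  57.164.98.0/23
  57.164.100.0/23
  57.164.102.0/23
  57.164.104.0/23
  57.164.106.0/23
  57.164.108.0/23
  57.164.110.0/23
Subnets: 57.164.96.0/23, 57.164.98.0/23, 57.164.100.0/23, 57.164.102.0/23, 57.164.104.0/23, 57.164.106.0/23, 57.164.108.0/23, 57.164.110.0/23


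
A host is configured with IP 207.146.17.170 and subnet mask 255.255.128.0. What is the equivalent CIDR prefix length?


Binary: 11111111.11111111.10000000.00000000
Count leading 1s
Prefix: /17


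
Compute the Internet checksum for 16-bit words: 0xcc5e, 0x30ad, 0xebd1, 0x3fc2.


Sum all words (with carry folding):
+ 0xcc5e = 0xcc5e
+ 0x30ad = 0xfd0b
+ 0xebd1 = 0xe8dd
+ 0x3fc2 = 0x28a0
One's complement: ~0x28a0
Checksum = 0xd75f


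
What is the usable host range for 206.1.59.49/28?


Network: 206.1.59.48
Broadcast: 206.1.59.63
First usable = network + 1
Last usable = broadcast - 1
Range: 206.1.59.49 to 206.1.59.62


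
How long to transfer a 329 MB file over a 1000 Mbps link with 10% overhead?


Effective throughput = 1000 * (1 - 10/100) = 900 Mbps
File size in Mb = 329 * 8 = 2632 Mb
Time = 2632 / 900
Time = 2.9244 seconds


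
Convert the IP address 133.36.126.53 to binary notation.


133 = 10000101
36 = 00100100
126 = 01111110
53 = 00110101
Binary: 10000101.00100100.01111110.00110101


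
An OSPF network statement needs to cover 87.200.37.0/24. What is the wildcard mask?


Subnet mask: 255.255.255.0
Wildcard = 255.255.255.255 - subnet mask
255 - 255 = 0
255 - 255 = 0
255 - 255 = 0
255 - 0 = 255
Wildcard: 0.0.0.255


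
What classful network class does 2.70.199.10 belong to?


First octet: 2
Binary: 00000010
0xxxxxxx -> Class A (1-126)
Class A, default mask 255.0.0.0 (/8)


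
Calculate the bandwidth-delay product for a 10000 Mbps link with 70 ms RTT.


BDP = bandwidth * RTT
= 10000 Mbps * 70 ms
= 10000 * 1e6 * 70 / 1000 bits
= 700000000 bits
= 87500000 bytes
= 85449.2188 KB
BDP = 700000000 bits (87500000 bytes)


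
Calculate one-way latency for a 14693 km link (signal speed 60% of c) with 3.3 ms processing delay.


Speed = 0.6 * 3e5 km/s = 180000 km/s
Propagation delay = 14693 / 180000 = 0.0816 s = 81.6278 ms
Processing delay = 3.3 ms
Total one-way latency = 84.9278 ms


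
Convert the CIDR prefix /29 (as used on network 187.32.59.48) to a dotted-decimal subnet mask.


/29 means 29 network bits, 3 host bits
Binary: 11111111111111111111111111111000
Mask: 255.255.255.248


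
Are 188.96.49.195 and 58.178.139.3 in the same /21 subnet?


Mask: 255.255.248.0
188.96.49.195 AND mask = 188.96.48.0
58.178.139.3 AND mask = 58.178.136.0
No, different subnets (188.96.48.0 vs 58.178.136.0)


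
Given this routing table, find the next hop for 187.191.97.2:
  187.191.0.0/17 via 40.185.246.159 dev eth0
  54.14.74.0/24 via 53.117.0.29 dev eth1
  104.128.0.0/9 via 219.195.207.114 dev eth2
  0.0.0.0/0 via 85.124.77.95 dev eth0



Longest prefix match for 187.191.97.2:
  /17 187.191.0.0: MATCH
  /24 54.14.74.0: no
  /9 104.128.0.0: no
  /0 0.0.0.0: MATCH
Selected: next-hop 40.185.246.159 via eth0 (matched /17)


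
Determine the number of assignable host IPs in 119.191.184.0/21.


Host bits = 32 - 21 = 11
Total addresses = 2^11 = 2048
Usable = total - 2 (network and broadcast)
Usable hosts: 2046


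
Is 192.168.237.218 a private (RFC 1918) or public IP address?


RFC 1918 private ranges:
  10.0.0.0/8 (10.0.0.0 - 10.255.255.255)
  172.16.0.0/12 (172.16.0.0 - 172.31.255.255)
  192.168.0.0/16 (192.168.0.0 - 192.168.255.255)
Private (in 192.168.0.0/16)


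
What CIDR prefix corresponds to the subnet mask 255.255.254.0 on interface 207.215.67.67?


Binary: 11111111.11111111.11111110.00000000
Count leading 1s
Prefix: /23


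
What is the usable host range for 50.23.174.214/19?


Network: 50.23.160.0
Broadcast: 50.23.191.255
First usable = network + 1
Last usable = broadcast - 1
Range: 50.23.160.1 to 50.23.191.254


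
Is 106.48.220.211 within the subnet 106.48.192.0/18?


Subnet network: 106.48.192.0
Test IP AND mask: 106.48.192.0
Yes, 106.48.220.211 is in 106.48.192.0/18


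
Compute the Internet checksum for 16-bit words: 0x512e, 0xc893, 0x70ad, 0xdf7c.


Sum all words (with carry folding):
+ 0x512e = 0x512e
+ 0xc893 = 0x19c2
+ 0x70ad = 0x8a6f
+ 0xdf7c = 0x69ec
One's complement: ~0x69ec
Checksum = 0x9613


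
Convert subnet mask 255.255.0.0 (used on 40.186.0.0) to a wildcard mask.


Subnet mask: 255.255.0.0
Wildcard = 255.255.255.255 - subnet mask
255 - 255 = 0
255 - 255 = 0
255 - 0 = 255
255 - 0 = 255
Wildcard: 0.0.255.255


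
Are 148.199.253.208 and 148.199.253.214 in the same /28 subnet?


Mask: 255.255.255.240
148.199.253.208 AND mask = 148.199.253.208
148.199.253.214 AND mask = 148.199.253.208
Yes, same subnet (148.199.253.208)


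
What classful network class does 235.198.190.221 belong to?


First octet: 235
Binary: 11101011
1110xxxx -> Class D (224-239)
Class D (multicast), default mask N/A


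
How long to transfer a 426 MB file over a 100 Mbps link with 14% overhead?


Effective throughput = 100 * (1 - 14/100) = 86 Mbps
File size in Mb = 426 * 8 = 3408 Mb
Time = 3408 / 86
Time = 39.6279 seconds


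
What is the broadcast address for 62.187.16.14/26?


Network: 62.187.16.0/26
Host bits = 6
Set all host bits to 1:
Broadcast: 62.187.16.63


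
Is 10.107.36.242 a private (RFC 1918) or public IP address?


RFC 1918 private ranges:
  10.0.0.0/8 (10.0.0.0 - 10.255.255.255)
  172.16.0.0/12 (172.16.0.0 - 172.31.255.255)
  192.168.0.0/16 (192.168.0.0 - 192.168.255.255)
Private (in 10.0.0.0/8)


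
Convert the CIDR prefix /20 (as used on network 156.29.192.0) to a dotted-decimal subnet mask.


/20 means 20 network bits, 12 host bits
Binary: 11111111111111111111000000000000
Mask: 255.255.240.0


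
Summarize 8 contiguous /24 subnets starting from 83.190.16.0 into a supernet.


Original prefix: /24
Number of subnets: 8 = 2^3
New prefix = 24 - 3 = 21
Supernet: 83.190.16.0/21


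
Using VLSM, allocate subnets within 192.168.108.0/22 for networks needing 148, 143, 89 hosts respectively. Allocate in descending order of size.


148 hosts -> /24 (254 usable): 192.168.108.0/24
143 hosts -> /24 (254 usable): 192.168.109.0/24
89 hosts -> /25 (126 usable): 192.168.110.0/25
Allocation: 192.168.108.0/24 (148 hosts, 254 usable); 192.168.109.0/24 (143 hosts, 254 usable); 192.168.110.0/25 (89 hosts, 126 usable)


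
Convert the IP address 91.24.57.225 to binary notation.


91 = 01011011
24 = 00011000
57 = 00111001
225 = 11100001
Binary: 01011011.00011000.00111001.11100001


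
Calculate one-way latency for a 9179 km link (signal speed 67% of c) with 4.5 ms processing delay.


Speed = 0.67 * 3e5 km/s = 201000 km/s
Propagation delay = 9179 / 201000 = 0.0457 s = 45.6667 ms
Processing delay = 4.5 ms
Total one-way latency = 50.1667 ms


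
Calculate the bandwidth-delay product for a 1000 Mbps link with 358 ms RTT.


BDP = bandwidth * RTT
= 1000 Mbps * 358 ms
= 1000 * 1e6 * 358 / 1000 bits
= 358000000 bits
= 44750000 bytes
= 43701.1719 KB
BDP = 358000000 bits (44750000 bytes)


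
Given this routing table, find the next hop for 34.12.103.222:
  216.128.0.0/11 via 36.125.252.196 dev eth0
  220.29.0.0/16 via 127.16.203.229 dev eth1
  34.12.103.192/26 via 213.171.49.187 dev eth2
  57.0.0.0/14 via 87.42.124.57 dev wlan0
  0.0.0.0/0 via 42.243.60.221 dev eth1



Longest prefix match for 34.12.103.222:
  /11 216.128.0.0: no
  /16 220.29.0.0: no
  /26 34.12.103.192: MATCH
  /14 57.0.0.0: no
  /0 0.0.0.0: MATCH
Selected: next-hop 213.171.49.187 via eth2 (matched /26)


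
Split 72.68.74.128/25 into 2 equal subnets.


New prefix = 25 + 1 = 26
Each subnet has 64 addresses
  72.68.74.128/26
  72.68.74.192/26
Subnets: 72.68.74.128/26, 72.68.74.192/26


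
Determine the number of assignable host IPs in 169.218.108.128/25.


Host bits = 32 - 25 = 7
Total addresses = 2^7 = 128
Usable = total - 2 (network and broadcast)
Usable hosts: 126


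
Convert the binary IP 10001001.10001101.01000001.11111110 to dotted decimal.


10001001 = 137
10001101 = 141
01000001 = 65
11111110 = 254
IP: 137.141.65.254


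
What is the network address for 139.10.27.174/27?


IP:   10001011.00001010.00011011.10101110
Mask: 11111111.11111111.11111111.11100000
AND operation:
Net:  10001011.00001010.00011011.10100000
Network: 139.10.27.160/27


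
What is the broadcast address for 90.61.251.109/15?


Network: 90.60.0.0/15
Host bits = 17
Set all host bits to 1:
Broadcast: 90.61.255.255


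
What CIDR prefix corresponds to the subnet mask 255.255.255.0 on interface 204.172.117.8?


Binary: 11111111.11111111.11111111.00000000
Count leading 1s
Prefix: /24


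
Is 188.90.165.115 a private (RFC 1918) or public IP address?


RFC 1918 private ranges:
  10.0.0.0/8 (10.0.0.0 - 10.255.255.255)
  172.16.0.0/12 (172.16.0.0 - 172.31.255.255)
  192.168.0.0/16 (192.168.0.0 - 192.168.255.255)
Public (not in any RFC 1918 range)


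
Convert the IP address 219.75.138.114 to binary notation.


219 = 11011011
75 = 01001011
138 = 10001010
114 = 01110010
Binary: 11011011.01001011.10001010.01110010


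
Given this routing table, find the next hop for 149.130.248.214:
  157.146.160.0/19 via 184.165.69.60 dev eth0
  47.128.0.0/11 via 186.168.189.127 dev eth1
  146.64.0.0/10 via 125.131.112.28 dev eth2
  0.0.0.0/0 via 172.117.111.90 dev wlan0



Longest prefix match for 149.130.248.214:
  /19 157.146.160.0: no
  /11 47.128.0.0: no
  /10 146.64.0.0: no
  /0 0.0.0.0: MATCH
Selected: next-hop 172.117.111.90 via wlan0 (matched /0)


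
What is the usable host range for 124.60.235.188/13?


Network: 124.56.0.0
Broadcast: 124.63.255.255
First usable = network + 1
Last usable = broadcast - 1
Range: 124.56.0.1 to 124.63.255.254


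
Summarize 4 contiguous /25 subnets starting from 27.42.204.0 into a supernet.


Original prefix: /25
Number of subnets: 4 = 2^2
New prefix = 25 - 2 = 23
Supernet: 27.42.204.0/23


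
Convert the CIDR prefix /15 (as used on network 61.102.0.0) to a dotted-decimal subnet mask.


/15 means 15 network bits, 17 host bits
Binary: 11111111111111100000000000000000
Mask: 255.254.0.0


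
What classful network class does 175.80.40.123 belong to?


First octet: 175
Binary: 10101111
10xxxxxx -> Class B (128-191)
Class B, default mask 255.255.0.0 (/16)


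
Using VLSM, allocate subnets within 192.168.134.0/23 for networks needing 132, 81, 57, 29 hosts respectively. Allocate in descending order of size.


132 hosts -> /24 (254 usable): 192.168.134.0/24
81 hosts -> /25 (126 usable): 192.168.135.0/25
57 hosts -> /26 (62 usable): 192.168.135.128/26
29 hosts -> /27 (30 usable): 192.168.135.192/27
Allocation: 192.168.134.0/24 (132 hosts, 254 usable); 192.168.135.0/25 (81 hosts, 126 usable); 192.168.135.128/26 (57 hosts, 62 usable); 192.168.135.192/27 (29 hosts, 30 usable)


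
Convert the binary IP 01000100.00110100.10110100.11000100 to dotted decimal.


01000100 = 68
00110100 = 52
10110100 = 180
11000100 = 196
IP: 68.52.180.196


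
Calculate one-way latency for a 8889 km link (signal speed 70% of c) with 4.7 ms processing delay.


Speed = 0.7 * 3e5 km/s = 210000 km/s
Propagation delay = 8889 / 210000 = 0.0423 s = 42.3286 ms
Processing delay = 4.7 ms
Total one-way latency = 47.0286 ms


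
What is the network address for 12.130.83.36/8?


IP:   00001100.10000010.01010011.00100100
Mask: 11111111.00000000.00000000.00000000
AND operation:
Net:  00001100.00000000.00000000.00000000
Network: 12.0.0.0/8


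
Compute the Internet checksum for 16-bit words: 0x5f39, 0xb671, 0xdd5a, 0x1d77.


Sum all words (with carry folding):
+ 0x5f39 = 0x5f39
+ 0xb671 = 0x15ab
+ 0xdd5a = 0xf305
+ 0x1d77 = 0x107d
One's complement: ~0x107d
Checksum = 0xef82


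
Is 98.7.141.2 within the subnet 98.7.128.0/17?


Subnet network: 98.7.128.0
Test IP AND mask: 98.7.128.0
Yes, 98.7.141.2 is in 98.7.128.0/17


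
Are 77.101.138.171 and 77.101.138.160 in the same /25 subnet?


Mask: 255.255.255.128
77.101.138.171 AND mask = 77.101.138.128
77.101.138.160 AND mask = 77.101.138.128
Yes, same subnet (77.101.138.128)


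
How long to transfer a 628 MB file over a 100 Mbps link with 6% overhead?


Effective throughput = 100 * (1 - 6/100) = 94 Mbps
File size in Mb = 628 * 8 = 5024 Mb
Time = 5024 / 94
Time = 53.4468 seconds


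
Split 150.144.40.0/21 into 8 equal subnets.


New prefix = 21 + 3 = 24
Each subnet has 256 addresses
  150.144.40.0/24
  150.144.41.0/24
  150.144.42.0/24
  150.144.43.0/24
  150.144.44.0/24
  150.144.45.0/24
  150.144.46.0/24
  150.144.47.0/24
Subnets: 150.144.40.0/24, 150.144.41.0/24, 150.144.42.0/24, 150.144.43.0/24, 150.144.44.0/24, 150.144.45.0/24, 150.144.46.0/24, 150.144.47.0/24


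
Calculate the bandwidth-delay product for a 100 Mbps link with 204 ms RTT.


BDP = bandwidth * RTT
= 100 Mbps * 204 ms
= 100 * 1e6 * 204 / 1000 bits
= 20400000 bits
= 2550000 bytes
= 2490.2344 KB
BDP = 20400000 bits (2550000 bytes)


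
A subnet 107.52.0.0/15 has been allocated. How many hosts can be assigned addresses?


Host bits = 32 - 15 = 17
Total addresses = 2^17 = 131072
Usable = total - 2 (network and broadcast)
Usable hosts: 131070


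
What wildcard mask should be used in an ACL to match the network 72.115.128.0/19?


Subnet mask: 255.255.224.0
Wildcard = 255.255.255.255 - subnet mask
255 - 255 = 0
255 - 255 = 0
255 - 224 = 31
255 - 0 = 255
Wildcard: 0.0.31.255


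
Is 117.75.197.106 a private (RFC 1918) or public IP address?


RFC 1918 private ranges:
  10.0.0.0/8 (10.0.0.0 - 10.255.255.255)
  172.16.0.0/12 (172.16.0.0 - 172.31.255.255)
  192.168.0.0/16 (192.168.0.0 - 192.168.255.255)
Public (not in any RFC 1918 range)


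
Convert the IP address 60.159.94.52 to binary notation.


60 = 00111100
159 = 10011111
94 = 01011110
52 = 00110100
Binary: 00111100.10011111.01011110.00110100


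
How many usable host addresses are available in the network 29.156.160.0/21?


Host bits = 32 - 21 = 11
Total addresses = 2^11 = 2048
Usable = total - 2 (network and broadcast)
Usable hosts: 2046


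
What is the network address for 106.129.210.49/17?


IP:   01101010.10000001.11010010.00110001
Mask: 11111111.11111111.10000000.00000000
AND operation:
Net:  01101010.10000001.10000000.00000000
Network: 106.129.128.0/17


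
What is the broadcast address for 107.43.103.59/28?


Network: 107.43.103.48/28
Host bits = 4
Set all host bits to 1:
Broadcast: 107.43.103.63


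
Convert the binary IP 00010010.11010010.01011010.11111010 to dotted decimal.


00010010 = 18
11010010 = 210
01011010 = 90
11111010 = 250
IP: 18.210.90.250


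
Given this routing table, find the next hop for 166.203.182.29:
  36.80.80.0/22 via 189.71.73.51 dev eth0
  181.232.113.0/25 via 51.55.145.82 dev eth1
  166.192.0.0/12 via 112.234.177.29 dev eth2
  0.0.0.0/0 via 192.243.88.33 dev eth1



Longest prefix match for 166.203.182.29:
  /22 36.80.80.0: no
  /25 181.232.113.0: no
  /12 166.192.0.0: MATCH
  /0 0.0.0.0: MATCH
Selected: next-hop 112.234.177.29 via eth2 (matched /12)


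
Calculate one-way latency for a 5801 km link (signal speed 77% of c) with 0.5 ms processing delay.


Speed = 0.77 * 3e5 km/s = 231000 km/s
Propagation delay = 5801 / 231000 = 0.0251 s = 25.1126 ms
Processing delay = 0.5 ms
Total one-way latency = 25.6126 ms


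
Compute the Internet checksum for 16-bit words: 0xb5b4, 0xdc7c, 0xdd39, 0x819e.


Sum all words (with carry folding):
+ 0xb5b4 = 0xb5b4
+ 0xdc7c = 0x9231
+ 0xdd39 = 0x6f6b
+ 0x819e = 0xf109
One's complement: ~0xf109
Checksum = 0x0ef6


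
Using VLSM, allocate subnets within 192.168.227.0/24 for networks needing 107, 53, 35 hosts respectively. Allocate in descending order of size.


107 hosts -> /25 (126 usable): 192.168.227.0/25
53 hosts -> /26 (62 usable): 192.168.227.128/26
35 hosts -> /26 (62 usable): 192.168.227.192/26
Allocation: 192.168.227.0/25 (107 hosts, 126 usable); 192.168.227.128/26 (53 hosts, 62 usable); 192.168.227.192/26 (35 hosts, 62 usable)


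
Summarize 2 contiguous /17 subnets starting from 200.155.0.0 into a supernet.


Original prefix: /17
Number of subnets: 2 = 2^1
New prefix = 17 - 1 = 16
Supernet: 200.155.0.0/16


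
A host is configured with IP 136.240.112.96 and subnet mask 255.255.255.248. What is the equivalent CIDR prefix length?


Binary: 11111111.11111111.11111111.11111000
Count leading 1s
Prefix: /29


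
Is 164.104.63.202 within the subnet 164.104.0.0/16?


Subnet network: 164.104.0.0
Test IP AND mask: 164.104.0.0
Yes, 164.104.63.202 is in 164.104.0.0/16


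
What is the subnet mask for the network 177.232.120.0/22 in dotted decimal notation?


/22 means 22 network bits, 10 host bits
Binary: 11111111111111111111110000000000
Mask: 255.255.252.0


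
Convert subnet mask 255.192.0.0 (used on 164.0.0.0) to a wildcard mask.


Subnet mask: 255.192.0.0
Wildcard = 255.255.255.255 - subnet mask
255 - 255 = 0
255 - 192 = 63
255 - 0 = 255
255 - 0 = 255
Wildcard: 0.63.255.255


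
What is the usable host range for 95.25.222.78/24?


Network: 95.25.222.0
Broadcast: 95.25.222.255
First usable = network + 1
Last usable = broadcast - 1
Range: 95.25.222.1 to 95.25.222.254


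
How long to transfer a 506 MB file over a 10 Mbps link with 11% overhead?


Effective throughput = 10 * (1 - 11/100) = 8.9 Mbps
File size in Mb = 506 * 8 = 4048 Mb
Time = 4048 / 8.9
Time = 454.8315 seconds


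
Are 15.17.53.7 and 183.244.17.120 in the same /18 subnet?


Mask: 255.255.192.0
15.17.53.7 AND mask = 15.17.0.0
183.244.17.120 AND mask = 183.244.0.0
No, different subnets (15.17.0.0 vs 183.244.0.0)


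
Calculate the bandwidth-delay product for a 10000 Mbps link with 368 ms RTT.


BDP = bandwidth * RTT
= 10000 Mbps * 368 ms
= 10000 * 1e6 * 368 / 1000 bits
= 3680000000 bits
= 460000000 bytes
= 449218.75 KB
BDP = 3680000000 bits (460000000 bytes)


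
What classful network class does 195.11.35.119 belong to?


First octet: 195
Binary: 11000011
110xxxxx -> Class C (192-223)
Class C, default mask 255.255.255.0 (/24)


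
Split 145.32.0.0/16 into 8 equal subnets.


New prefix = 16 + 3 = 19
Each subnet has 8192 addresses
  145.32.0.0/19
  145.32.32.0/19
  145.32.64.0/19
  145.32.96.0/19
  145.32.128.0/19
  145.32.160.0/19
  145.32.192.0/19
  145.32.224.0/19
Subnets: 145.32.0.0/19, 145.32.32.0/19, 145.32.64.0/19, 145.32.96.0/19, 145.32.128.0/19, 145.32.160.0/19, 145.32.192.0/19, 145.32.224.0/19


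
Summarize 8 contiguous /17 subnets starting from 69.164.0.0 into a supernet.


Original prefix: /17
Number of subnets: 8 = 2^3
New prefix = 17 - 3 = 14
Supernet: 69.164.0.0/14


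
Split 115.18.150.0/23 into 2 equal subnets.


New prefix = 23 + 1 = 24
Each subnet has 256 addresses
  115.18.150.0/24
  115.18.151.0/24
Subnets: 115.18.150.0/24, 115.18.151.0/24


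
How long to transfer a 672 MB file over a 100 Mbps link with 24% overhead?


Effective throughput = 100 * (1 - 24/100) = 76 Mbps
File size in Mb = 672 * 8 = 5376 Mb
Time = 5376 / 76
Time = 70.7368 seconds


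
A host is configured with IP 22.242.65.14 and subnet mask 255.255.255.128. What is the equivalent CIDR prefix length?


Binary: 11111111.11111111.11111111.10000000
Count leading 1s
Prefix: /25


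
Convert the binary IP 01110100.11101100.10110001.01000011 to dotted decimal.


01110100 = 116
11101100 = 236
10110001 = 177
01000011 = 67
IP: 116.236.177.67


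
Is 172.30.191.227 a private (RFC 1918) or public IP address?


RFC 1918 private ranges:
  10.0.0.0/8 (10.0.0.0 - 10.255.255.255)
  172.16.0.0/12 (172.16.0.0 - 172.31.255.255)
  192.168.0.0/16 (192.168.0.0 - 192.168.255.255)
Private (in 172.16.0.0/12)


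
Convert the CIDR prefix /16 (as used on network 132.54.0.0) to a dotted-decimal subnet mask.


/16 means 16 network bits, 16 host bits
Binary: 11111111111111110000000000000000
Mask: 255.255.0.0


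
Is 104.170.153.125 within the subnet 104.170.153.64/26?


Subnet network: 104.170.153.64
Test IP AND mask: 104.170.153.64
Yes, 104.170.153.125 is in 104.170.153.64/26


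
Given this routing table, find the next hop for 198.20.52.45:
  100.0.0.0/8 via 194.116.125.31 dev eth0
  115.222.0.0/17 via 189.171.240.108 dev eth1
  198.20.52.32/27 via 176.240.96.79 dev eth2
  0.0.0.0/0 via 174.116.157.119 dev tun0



Longest prefix match for 198.20.52.45:
  /8 100.0.0.0: no
  /17 115.222.0.0: no
  /27 198.20.52.32: MATCH
  /0 0.0.0.0: MATCH
Selected: next-hop 176.240.96.79 via eth2 (matched /27)


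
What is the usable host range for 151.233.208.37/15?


Network: 151.232.0.0
Broadcast: 151.233.255.255
First usable = network + 1
Last usable = broadcast - 1
Range: 151.232.0.1 to 151.233.255.254


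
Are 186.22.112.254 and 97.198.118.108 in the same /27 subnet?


Mask: 255.255.255.224
186.22.112.254 AND mask = 186.22.112.224
97.198.118.108 AND mask = 97.198.118.96
No, different subnets (186.22.112.224 vs 97.198.118.96)


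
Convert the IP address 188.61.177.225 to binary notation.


188 = 10111100
61 = 00111101
177 = 10110001
225 = 11100001
Binary: 10111100.00111101.10110001.11100001


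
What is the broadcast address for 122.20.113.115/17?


Network: 122.20.0.0/17
Host bits = 15
Set all host bits to 1:
Broadcast: 122.20.127.255


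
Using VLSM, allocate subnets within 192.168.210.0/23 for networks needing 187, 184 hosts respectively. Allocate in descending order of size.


187 hosts -> /24 (254 usable): 192.168.210.0/24
184 hosts -> /24 (254 usable): 192.168.211.0/24
Allocation: 192.168.210.0/24 (187 hosts, 254 usable); 192.168.211.0/24 (184 hosts, 254 usable)


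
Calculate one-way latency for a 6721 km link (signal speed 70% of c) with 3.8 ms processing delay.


Speed = 0.7 * 3e5 km/s = 210000 km/s
Propagation delay = 6721 / 210000 = 0.032 s = 32.0048 ms
Processing delay = 3.8 ms
Total one-way latency = 35.8048 ms


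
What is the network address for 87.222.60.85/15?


IP:   01010111.11011110.00111100.01010101
Mask: 11111111.11111110.00000000.00000000
AND operation:
Net:  01010111.11011110.00000000.00000000
Network: 87.222.0.0/15


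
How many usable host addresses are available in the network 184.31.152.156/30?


Host bits = 32 - 30 = 2
Total addresses = 2^2 = 4
Usable = total - 2 (network and broadcast)
Usable hosts: 2


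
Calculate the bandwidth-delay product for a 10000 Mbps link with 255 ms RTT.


BDP = bandwidth * RTT
= 10000 Mbps * 255 ms
= 10000 * 1e6 * 255 / 1000 bits
= 2550000000 bits
= 318750000 bytes
= 311279.2969 KB
BDP = 2550000000 bits (318750000 bytes)


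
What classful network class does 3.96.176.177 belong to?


First octet: 3
Binary: 00000011
0xxxxxxx -> Class A (1-126)
Class A, default mask 255.0.0.0 (/8)


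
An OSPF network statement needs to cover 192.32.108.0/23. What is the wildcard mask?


Subnet mask: 255.255.254.0
Wildcard = 255.255.255.255 - subnet mask
255 - 255 = 0
255 - 255 = 0
255 - 254 = 1
255 - 0 = 255
Wildcard: 0.0.1.255


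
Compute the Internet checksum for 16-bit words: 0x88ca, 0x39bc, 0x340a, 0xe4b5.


Sum all words (with carry folding):
+ 0x88ca = 0x88ca
+ 0x39bc = 0xc286
+ 0x340a = 0xf690
+ 0xe4b5 = 0xdb46
One's complement: ~0xdb46
Checksum = 0x24b9


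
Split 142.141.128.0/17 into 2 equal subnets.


New prefix = 17 + 1 = 18
Each subnet has 16384 addresses
  142.141.128.0/18
  142.141.192.0/18
Subnets: 142.141.128.0/18, 142.141.192.0/18


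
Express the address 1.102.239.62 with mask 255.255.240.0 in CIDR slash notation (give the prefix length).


Binary: 11111111.11111111.11110000.00000000
Count leading 1s
Prefix: /20


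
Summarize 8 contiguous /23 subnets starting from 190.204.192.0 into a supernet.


Original prefix: /23
Number of subnets: 8 = 2^3
New prefix = 23 - 3 = 20
Supernet: 190.204.192.0/20


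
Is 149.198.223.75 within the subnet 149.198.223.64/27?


Subnet network: 149.198.223.64
Test IP AND mask: 149.198.223.64
Yes, 149.198.223.75 is in 149.198.223.64/27


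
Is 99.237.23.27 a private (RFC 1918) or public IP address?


RFC 1918 private ranges:
  10.0.0.0/8 (10.0.0.0 - 10.255.255.255)
  172.16.0.0/12 (172.16.0.0 - 172.31.255.255)
  192.168.0.0/16 (192.168.0.0 - 192.168.255.255)
Public (not in any RFC 1918 range)


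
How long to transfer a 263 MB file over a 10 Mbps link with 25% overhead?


Effective throughput = 10 * (1 - 25/100) = 7.5 Mbps
File size in Mb = 263 * 8 = 2104 Mb
Time = 2104 / 7.5
Time = 280.5333 seconds


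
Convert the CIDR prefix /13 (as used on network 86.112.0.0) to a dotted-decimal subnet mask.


/13 means 13 network bits, 19 host bits
Binary: 11111111111110000000000000000000
Mask: 255.248.0.0


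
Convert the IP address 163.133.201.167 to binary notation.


163 = 10100011
133 = 10000101
201 = 11001001
167 = 10100111
Binary: 10100011.10000101.11001001.10100111


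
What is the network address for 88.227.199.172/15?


IP:   01011000.11100011.11000111.10101100
Mask: 11111111.11111110.00000000.00000000
AND operation:
Net:  01011000.11100010.00000000.00000000
Network: 88.226.0.0/15


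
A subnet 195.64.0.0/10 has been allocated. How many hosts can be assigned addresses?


Host bits = 32 - 10 = 22
Total addresses = 2^22 = 4194304
Usable = total - 2 (network and broadcast)
Usable hosts: 4194302


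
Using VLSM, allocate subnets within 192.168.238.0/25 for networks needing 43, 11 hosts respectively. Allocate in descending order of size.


43 hosts -> /26 (62 usable): 192.168.238.0/26
11 hosts -> /28 (14 usable): 192.168.238.64/28
Allocation: 192.168.238.0/26 (43 hosts, 62 usable); 192.168.238.64/28 (11 hosts, 14 usable)


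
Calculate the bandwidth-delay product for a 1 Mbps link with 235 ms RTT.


BDP = bandwidth * RTT
= 1 Mbps * 235 ms
= 1 * 1e6 * 235 / 1000 bits
= 235000 bits
= 29375 bytes
= 28.6865 KB
BDP = 235000 bits (29375 bytes)


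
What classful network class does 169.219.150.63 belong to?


First octet: 169
Binary: 10101001
10xxxxxx -> Class B (128-191)
Class B, default mask 255.255.0.0 (/16)


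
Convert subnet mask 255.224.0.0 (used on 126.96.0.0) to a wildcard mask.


Subnet mask: 255.224.0.0
Wildcard = 255.255.255.255 - subnet mask
255 - 255 = 0
255 - 224 = 31
255 - 0 = 255
255 - 0 = 255
Wildcard: 0.31.255.255


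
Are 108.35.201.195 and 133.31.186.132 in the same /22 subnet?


Mask: 255.255.252.0
108.35.201.195 AND mask = 108.35.200.0
133.31.186.132 AND mask = 133.31.184.0
No, different subnets (108.35.200.0 vs 133.31.184.0)


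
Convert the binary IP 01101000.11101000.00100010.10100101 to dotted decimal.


01101000 = 104
11101000 = 232
00100010 = 34
10100101 = 165
IP: 104.232.34.165


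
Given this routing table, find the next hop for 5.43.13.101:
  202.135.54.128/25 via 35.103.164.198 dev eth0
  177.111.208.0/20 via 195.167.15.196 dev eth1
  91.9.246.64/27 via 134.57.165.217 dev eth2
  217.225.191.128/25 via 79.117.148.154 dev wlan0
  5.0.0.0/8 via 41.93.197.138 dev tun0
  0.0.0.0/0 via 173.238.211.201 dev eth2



Longest prefix match for 5.43.13.101:
  /25 202.135.54.128: no
  /20 177.111.208.0: no
  /27 91.9.246.64: no
  /25 217.225.191.128: no
  /8 5.0.0.0: MATCH
  /0 0.0.0.0: MATCH
Selected: next-hop 41.93.197.138 via tun0 (matched /8)


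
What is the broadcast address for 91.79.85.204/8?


Network: 91.0.0.0/8
Host bits = 24
Set all host bits to 1:
Broadcast: 91.255.255.255


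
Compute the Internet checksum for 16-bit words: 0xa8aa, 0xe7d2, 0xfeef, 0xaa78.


Sum all words (with carry folding):
+ 0xa8aa = 0xa8aa
+ 0xe7d2 = 0x907d
+ 0xfeef = 0x8f6d
+ 0xaa78 = 0x39e6
One's complement: ~0x39e6
Checksum = 0xc619


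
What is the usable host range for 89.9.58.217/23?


Network: 89.9.58.0
Broadcast: 89.9.59.255
First usable = network + 1
Last usable = broadcast - 1
Range: 89.9.58.1 to 89.9.59.254


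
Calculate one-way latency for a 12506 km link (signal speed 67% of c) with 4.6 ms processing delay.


Speed = 0.67 * 3e5 km/s = 201000 km/s
Propagation delay = 12506 / 201000 = 0.0622 s = 62.2189 ms
Processing delay = 4.6 ms
Total one-way latency = 66.8189 ms


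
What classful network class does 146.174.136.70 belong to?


First octet: 146
Binary: 10010010
10xxxxxx -> Class B (128-191)
Class B, default mask 255.255.0.0 (/16)


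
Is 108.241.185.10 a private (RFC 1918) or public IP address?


RFC 1918 private ranges:
  10.0.0.0/8 (10.0.0.0 - 10.255.255.255)
  172.16.0.0/12 (172.16.0.0 - 172.31.255.255)
  192.168.0.0/16 (192.168.0.0 - 192.168.255.255)
Public (not in any RFC 1918 range)


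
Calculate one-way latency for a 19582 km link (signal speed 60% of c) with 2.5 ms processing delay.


Speed = 0.6 * 3e5 km/s = 180000 km/s
Propagation delay = 19582 / 180000 = 0.1088 s = 108.7889 ms
Processing delay = 2.5 ms
Total one-way latency = 111.2889 ms


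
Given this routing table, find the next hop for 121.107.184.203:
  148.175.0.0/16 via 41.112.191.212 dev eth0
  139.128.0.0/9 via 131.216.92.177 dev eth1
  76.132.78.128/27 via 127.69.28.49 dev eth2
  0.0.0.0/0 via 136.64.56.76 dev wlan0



Longest prefix match for 121.107.184.203:
  /16 148.175.0.0: no
  /9 139.128.0.0: no
  /27 76.132.78.128: no
  /0 0.0.0.0: MATCH
Selected: next-hop 136.64.56.76 via wlan0 (matched /0)


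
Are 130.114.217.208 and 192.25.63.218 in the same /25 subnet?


Mask: 255.255.255.128
130.114.217.208 AND mask = 130.114.217.128
192.25.63.218 AND mask = 192.25.63.128
No, different subnets (130.114.217.128 vs 192.25.63.128)


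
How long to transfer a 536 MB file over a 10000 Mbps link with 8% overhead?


Effective throughput = 10000 * (1 - 8/100) = 9200 Mbps
File size in Mb = 536 * 8 = 4288 Mb
Time = 4288 / 9200
Time = 0.4661 seconds


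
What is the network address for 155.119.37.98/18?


IP:   10011011.01110111.00100101.01100010
Mask: 11111111.11111111.11000000.00000000
AND operation:
Net:  10011011.01110111.00000000.00000000
Network: 155.119.0.0/18


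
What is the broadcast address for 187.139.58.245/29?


Network: 187.139.58.240/29
Host bits = 3
Set all host bits to 1:
Broadcast: 187.139.58.247


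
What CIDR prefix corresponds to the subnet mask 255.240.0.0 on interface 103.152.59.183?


Binary: 11111111.11110000.00000000.00000000
Count leading 1s
Prefix: /12


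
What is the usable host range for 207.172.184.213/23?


Network: 207.172.184.0
Broadcast: 207.172.185.255
First usable = network + 1
Last usable = broadcast - 1
Range: 207.172.184.1 to 207.172.185.254


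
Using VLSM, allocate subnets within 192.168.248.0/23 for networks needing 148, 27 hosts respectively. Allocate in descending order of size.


148 hosts -> /24 (254 usable): 192.168.248.0/24
27 hosts -> /27 (30 usable): 192.168.249.0/27
Allocation: 192.168.248.0/24 (148 hosts, 254 usable); 192.168.249.0/27 (27 hosts, 30 usable)


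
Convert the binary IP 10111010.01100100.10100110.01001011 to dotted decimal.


10111010 = 186
01100100 = 100
10100110 = 166
01001011 = 75
IP: 186.100.166.75


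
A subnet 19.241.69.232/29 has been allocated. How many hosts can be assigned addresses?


Host bits = 32 - 29 = 3
Total addresses = 2^3 = 8
Usable = total - 2 (network and broadcast)
Usable hosts: 6


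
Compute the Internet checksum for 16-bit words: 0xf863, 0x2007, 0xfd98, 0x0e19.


Sum all words (with carry folding):
+ 0xf863 = 0xf863
+ 0x2007 = 0x186b
+ 0xfd98 = 0x1604
+ 0x0e19 = 0x241d
One's complement: ~0x241d
Checksum = 0xdbe2


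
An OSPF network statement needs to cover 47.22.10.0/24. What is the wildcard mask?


Subnet mask: 255.255.255.0
Wildcard = 255.255.255.255 - subnet mask
255 - 255 = 0
255 - 255 = 0
255 - 255 = 0
255 - 0 = 255
Wildcard: 0.0.0.255


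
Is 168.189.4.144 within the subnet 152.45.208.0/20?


Subnet network: 152.45.208.0
Test IP AND mask: 168.189.0.0
No, 168.189.4.144 is not in 152.45.208.0/20


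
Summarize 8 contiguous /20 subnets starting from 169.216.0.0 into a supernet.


Original prefix: /20
Number of subnets: 8 = 2^3
New prefix = 20 - 3 = 17
Supernet: 169.216.0.0/17


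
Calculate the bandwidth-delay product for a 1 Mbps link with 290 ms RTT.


BDP = bandwidth * RTT
= 1 Mbps * 290 ms
= 1 * 1e6 * 290 / 1000 bits
= 290000 bits
= 36250 bytes
= 35.4004 KB
BDP = 290000 bits (36250 bytes)


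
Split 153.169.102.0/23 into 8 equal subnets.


New prefix = 23 + 3 = 26
Each subnet has 64 addresses
  153.169.102.0/26
  153.169.102.64/26
  153.169.102.128/26
  153.169.102.192/26
  153.169.103.0/26
  153.169.103.64/26
  153.169.103.128/26
  153.169.103.192/26
Subnets: 153.169.102.0/26, 153.169.102.64/26, 153.169.102.128/26, 153.169.102.192/26, 153.169.103.0/26, 153.169.103.64/26, 153.169.103.128/26, 153.169.103.192/26


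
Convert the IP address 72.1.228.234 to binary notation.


72 = 01001000
1 = 00000001
228 = 11100100
234 = 11101010
Binary: 01001000.00000001.11100100.11101010


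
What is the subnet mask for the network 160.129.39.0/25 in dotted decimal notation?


/25 means 25 network bits, 7 host bits
Binary: 11111111111111111111111110000000
Mask: 255.255.255.128


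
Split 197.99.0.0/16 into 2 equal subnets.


New prefix = 16 + 1 = 17
Each subnet has 32768 addresses
  197.99.0.0/17
  197.99.128.0/17
Subnets: 197.99.0.0/17, 197.99.128.0/17


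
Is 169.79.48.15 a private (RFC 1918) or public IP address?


RFC 1918 private ranges:
  10.0.0.0/8 (10.0.0.0 - 10.255.255.255)
  172.16.0.0/12 (172.16.0.0 - 172.31.255.255)
  192.168.0.0/16 (192.168.0.0 - 192.168.255.255)
Public (not in any RFC 1918 range)


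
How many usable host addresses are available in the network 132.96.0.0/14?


Host bits = 32 - 14 = 18
Total addresses = 2^18 = 262144
Usable = total - 2 (network and broadcast)
Usable hosts: 262142
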